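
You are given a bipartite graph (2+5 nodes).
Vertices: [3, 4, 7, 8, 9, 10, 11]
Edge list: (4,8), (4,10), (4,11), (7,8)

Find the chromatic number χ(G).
χ(G) = 2

Clique number ω(G) = 2 (lower bound: χ ≥ ω).
The graph is bipartite (no odd cycle), so 2 colors suffice: χ(G) = 2.
A valid 2-coloring: color 1: [3, 4, 7, 9]; color 2: [8, 10, 11].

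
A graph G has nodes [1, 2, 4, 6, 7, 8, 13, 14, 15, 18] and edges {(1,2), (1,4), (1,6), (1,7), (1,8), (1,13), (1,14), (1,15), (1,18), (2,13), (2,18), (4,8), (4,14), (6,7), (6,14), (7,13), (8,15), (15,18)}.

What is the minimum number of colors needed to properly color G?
χ(G) = 4

Clique number ω(G) = 3 (lower bound: χ ≥ ω).
Odd cycle [18, 2, 13, 7, 6, 14, 4, 8, 15] needs 3 colors (χ ≥ 3).
Vertex 1 is adjacent to every vertex of [2, 4, 6, 7, 8, 13, 14, 15, 18], which already need 3 colors among themselves, so 1 needs a new color (χ ≥ 4).
The coloring below uses 4 colors, so χ(G) = 4.
A valid 4-coloring: color 1: [1]; color 2: [6, 8, 13, 18]; color 3: [2, 7, 14, 15]; color 4: [4].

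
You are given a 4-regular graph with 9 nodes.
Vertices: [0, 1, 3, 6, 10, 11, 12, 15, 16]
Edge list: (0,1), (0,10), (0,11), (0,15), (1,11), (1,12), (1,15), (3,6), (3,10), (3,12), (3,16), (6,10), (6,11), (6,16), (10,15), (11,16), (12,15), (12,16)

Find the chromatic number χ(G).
Clique number ω(G) = 3 (lower bound: χ ≥ ω).
The clique on [0, 1, 11] has size 3, forcing χ ≥ 3, and the coloring below uses 3 colors, so χ(G) = 3.
A valid 3-coloring: color 1: [0, 6, 12]; color 2: [3, 11, 15]; color 3: [1, 10, 16].

χ(G) = 3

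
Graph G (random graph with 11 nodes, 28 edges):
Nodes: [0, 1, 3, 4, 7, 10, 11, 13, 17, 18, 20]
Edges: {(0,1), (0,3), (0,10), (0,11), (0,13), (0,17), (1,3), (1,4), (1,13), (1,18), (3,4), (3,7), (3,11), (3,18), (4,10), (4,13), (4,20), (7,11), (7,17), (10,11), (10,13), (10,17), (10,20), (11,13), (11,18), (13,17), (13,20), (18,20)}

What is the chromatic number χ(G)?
χ(G) = 4

Clique number ω(G) = 4 (lower bound: χ ≥ ω).
The clique on [0, 10, 13, 17] has size 4, forcing χ ≥ 4, and the coloring below uses 4 colors, so χ(G) = 4.
A valid 4-coloring: color 1: [3, 13]; color 2: [1, 11, 17, 20]; color 3: [0, 4, 7, 18]; color 4: [10].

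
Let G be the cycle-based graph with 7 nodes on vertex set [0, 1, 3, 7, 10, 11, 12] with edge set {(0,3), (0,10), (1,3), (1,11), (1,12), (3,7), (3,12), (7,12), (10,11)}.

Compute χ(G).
χ(G) = 3

Clique number ω(G) = 3 (lower bound: χ ≥ ω).
The clique on [1, 3, 12] has size 3, forcing χ ≥ 3, and the coloring below uses 3 colors, so χ(G) = 3.
A valid 3-coloring: color 1: [3, 10]; color 2: [0, 11, 12]; color 3: [1, 7].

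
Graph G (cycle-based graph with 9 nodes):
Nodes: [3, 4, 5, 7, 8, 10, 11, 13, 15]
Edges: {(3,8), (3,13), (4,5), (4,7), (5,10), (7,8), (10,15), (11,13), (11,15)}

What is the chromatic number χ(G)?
Clique number ω(G) = 2 (lower bound: χ ≥ ω).
Odd cycle [11, 13, 3, 8, 7, 4, 5, 10, 15] needs 3 colors (χ ≥ 3).
The coloring below uses 3 colors, so χ(G) = 3.
A valid 3-coloring: color 1: [3, 7, 10, 11]; color 2: [4, 8, 13, 15]; color 3: [5].

χ(G) = 3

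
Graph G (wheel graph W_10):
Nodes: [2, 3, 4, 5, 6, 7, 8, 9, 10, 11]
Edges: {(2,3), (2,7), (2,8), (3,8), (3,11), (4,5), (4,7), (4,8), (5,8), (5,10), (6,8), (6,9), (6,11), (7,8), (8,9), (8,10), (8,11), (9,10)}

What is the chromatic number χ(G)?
Clique number ω(G) = 3 (lower bound: χ ≥ ω).
Odd cycle [6, 9, 10, 5, 4, 7, 2, 3, 11] needs 3 colors (χ ≥ 3).
Vertex 8 is adjacent to every vertex of [2, 3, 4, 5, 6, 7, 9, 10, 11], which already need 3 colors among themselves, so 8 needs a new color (χ ≥ 4).
The coloring below uses 4 colors, so χ(G) = 4.
A valid 4-coloring: color 1: [8]; color 2: [3, 4, 6, 10]; color 3: [5, 7, 9, 11]; color 4: [2].

χ(G) = 4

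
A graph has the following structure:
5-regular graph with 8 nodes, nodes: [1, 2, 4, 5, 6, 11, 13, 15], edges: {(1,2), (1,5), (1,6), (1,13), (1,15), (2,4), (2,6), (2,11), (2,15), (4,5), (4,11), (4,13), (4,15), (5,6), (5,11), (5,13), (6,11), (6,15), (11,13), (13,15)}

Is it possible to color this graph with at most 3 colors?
The clique on vertices [1, 2, 6, 15] has size 4 > 3, so it alone needs 4 colors.

No, G is not 3-colorable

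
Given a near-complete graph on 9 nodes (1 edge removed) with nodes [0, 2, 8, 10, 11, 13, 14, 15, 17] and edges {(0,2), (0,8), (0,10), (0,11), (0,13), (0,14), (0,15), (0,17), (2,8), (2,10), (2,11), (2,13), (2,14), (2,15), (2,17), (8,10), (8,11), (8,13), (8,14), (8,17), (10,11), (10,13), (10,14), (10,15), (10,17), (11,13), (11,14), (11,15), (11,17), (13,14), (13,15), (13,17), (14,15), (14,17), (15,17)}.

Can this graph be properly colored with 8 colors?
A valid 8-coloring: color 1: [13]; color 2: [11]; color 3: [17]; color 4: [0]; color 5: [14]; color 6: [2]; color 7: [10]; color 8: [8, 15].
(χ(G) = 8 ≤ 8.)

Yes, G is 8-colorable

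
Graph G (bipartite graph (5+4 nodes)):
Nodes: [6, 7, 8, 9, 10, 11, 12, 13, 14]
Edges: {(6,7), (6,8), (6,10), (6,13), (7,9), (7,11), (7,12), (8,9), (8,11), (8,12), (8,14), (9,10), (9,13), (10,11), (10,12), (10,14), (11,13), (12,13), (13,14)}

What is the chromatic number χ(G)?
Clique number ω(G) = 2 (lower bound: χ ≥ ω).
The graph is bipartite (no odd cycle), so 2 colors suffice: χ(G) = 2.
A valid 2-coloring: color 1: [7, 8, 10, 13]; color 2: [6, 9, 11, 12, 14].

χ(G) = 2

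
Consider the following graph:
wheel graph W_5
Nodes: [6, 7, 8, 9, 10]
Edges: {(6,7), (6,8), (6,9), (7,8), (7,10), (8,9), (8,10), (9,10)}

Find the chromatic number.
χ(G) = 3

Clique number ω(G) = 3 (lower bound: χ ≥ ω).
The clique on [8, 9, 10] has size 3, forcing χ ≥ 3, and the coloring below uses 3 colors, so χ(G) = 3.
A valid 3-coloring: color 1: [8]; color 2: [7, 9]; color 3: [6, 10].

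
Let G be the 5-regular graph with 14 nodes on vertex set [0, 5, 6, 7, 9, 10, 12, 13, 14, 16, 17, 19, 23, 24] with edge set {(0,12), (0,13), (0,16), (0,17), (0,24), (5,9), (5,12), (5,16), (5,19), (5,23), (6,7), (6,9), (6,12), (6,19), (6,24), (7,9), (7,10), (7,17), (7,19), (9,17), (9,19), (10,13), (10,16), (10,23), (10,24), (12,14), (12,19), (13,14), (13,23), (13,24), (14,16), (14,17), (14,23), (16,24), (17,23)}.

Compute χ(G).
Clique number ω(G) = 4 (lower bound: χ ≥ ω).
The clique on [6, 7, 9, 19] has size 4, forcing χ ≥ 4, and the coloring below uses 4 colors, so χ(G) = 4.
A valid 4-coloring: color 1: [9, 12, 23, 24]; color 2: [13, 16, 17, 19]; color 3: [0, 5, 7, 14]; color 4: [6, 10].

χ(G) = 4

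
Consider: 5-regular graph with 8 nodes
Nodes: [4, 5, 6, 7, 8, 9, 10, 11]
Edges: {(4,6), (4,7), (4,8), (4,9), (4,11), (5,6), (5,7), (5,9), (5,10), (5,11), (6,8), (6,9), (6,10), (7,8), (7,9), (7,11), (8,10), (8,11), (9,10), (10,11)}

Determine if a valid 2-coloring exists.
No, G is not 2-colorable

The clique on vertices [5, 6, 9, 10] has size 4 > 2, so it alone needs 4 colors.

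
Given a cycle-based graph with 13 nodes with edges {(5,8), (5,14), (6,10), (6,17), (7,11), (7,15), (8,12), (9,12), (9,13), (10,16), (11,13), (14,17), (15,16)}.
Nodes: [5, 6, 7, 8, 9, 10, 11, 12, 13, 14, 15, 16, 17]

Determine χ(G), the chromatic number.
Clique number ω(G) = 2 (lower bound: χ ≥ ω).
Odd cycle [5, 14, 17, 6, 10, 16, 15, 7, 11, 13, 9, 12, 8] needs 3 colors (χ ≥ 3).
The coloring below uses 3 colors, so χ(G) = 3.
A valid 3-coloring: color 1: [5, 10, 11, 12, 15, 17]; color 2: [6, 7, 8, 13, 14, 16]; color 3: [9].

χ(G) = 3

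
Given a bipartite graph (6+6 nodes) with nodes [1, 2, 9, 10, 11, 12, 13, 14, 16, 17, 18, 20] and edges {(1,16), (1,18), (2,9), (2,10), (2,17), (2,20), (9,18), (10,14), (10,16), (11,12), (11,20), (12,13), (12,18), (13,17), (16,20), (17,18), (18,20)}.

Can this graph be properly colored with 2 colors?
A valid 2-coloring: color 1: [2, 11, 13, 14, 16, 18]; color 2: [1, 9, 10, 12, 17, 20].
(χ(G) = 2 ≤ 2.)

Yes, G is 2-colorable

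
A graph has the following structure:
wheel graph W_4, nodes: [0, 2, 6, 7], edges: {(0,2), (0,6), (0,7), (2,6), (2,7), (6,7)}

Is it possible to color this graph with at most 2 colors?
The clique on vertices [0, 2, 6, 7] has size 4 > 2, so it alone needs 4 colors.

No, G is not 2-colorable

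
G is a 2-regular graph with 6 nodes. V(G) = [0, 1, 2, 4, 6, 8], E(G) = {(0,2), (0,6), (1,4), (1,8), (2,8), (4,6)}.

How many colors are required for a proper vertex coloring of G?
χ(G) = 2

Clique number ω(G) = 2 (lower bound: χ ≥ ω).
The graph is bipartite (no odd cycle), so 2 colors suffice: χ(G) = 2.
A valid 2-coloring: color 1: [1, 2, 6]; color 2: [0, 4, 8].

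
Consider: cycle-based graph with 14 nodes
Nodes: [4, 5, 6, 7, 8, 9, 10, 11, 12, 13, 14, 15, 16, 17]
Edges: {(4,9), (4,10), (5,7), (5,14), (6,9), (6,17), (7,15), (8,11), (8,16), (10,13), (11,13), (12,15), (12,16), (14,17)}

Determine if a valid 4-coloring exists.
A valid 4-coloring: color 1: [4, 6, 7, 8, 12, 13, 14]; color 2: [5, 9, 10, 11, 15, 16, 17].
(χ(G) = 2 ≤ 4.)

Yes, G is 4-colorable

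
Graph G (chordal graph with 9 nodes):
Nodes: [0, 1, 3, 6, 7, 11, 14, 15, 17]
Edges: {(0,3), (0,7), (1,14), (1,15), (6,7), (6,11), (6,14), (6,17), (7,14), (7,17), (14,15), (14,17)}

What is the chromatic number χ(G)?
Clique number ω(G) = 4 (lower bound: χ ≥ ω).
The clique on [6, 7, 14, 17] has size 4, forcing χ ≥ 4, and the coloring below uses 4 colors, so χ(G) = 4.
A valid 4-coloring: color 1: [0, 11, 14]; color 2: [1, 3, 7]; color 3: [6, 15]; color 4: [17].

χ(G) = 4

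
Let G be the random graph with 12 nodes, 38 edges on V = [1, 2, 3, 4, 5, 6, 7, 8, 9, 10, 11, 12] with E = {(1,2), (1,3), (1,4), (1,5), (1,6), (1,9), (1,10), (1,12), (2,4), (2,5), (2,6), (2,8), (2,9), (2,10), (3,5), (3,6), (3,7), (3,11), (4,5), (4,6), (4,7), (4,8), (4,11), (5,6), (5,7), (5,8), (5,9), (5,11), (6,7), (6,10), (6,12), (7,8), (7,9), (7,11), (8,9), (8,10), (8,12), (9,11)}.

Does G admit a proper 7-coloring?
Yes, G is 7-colorable

A valid 7-coloring: color 1: [5, 10, 12]; color 2: [1, 7]; color 3: [6, 8, 11]; color 4: [3, 4, 9]; color 5: [2].
(χ(G) = 5 ≤ 7.)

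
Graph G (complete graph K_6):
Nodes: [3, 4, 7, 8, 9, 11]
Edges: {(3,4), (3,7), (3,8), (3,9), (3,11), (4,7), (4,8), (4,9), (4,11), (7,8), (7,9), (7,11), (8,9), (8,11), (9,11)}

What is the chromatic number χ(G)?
χ(G) = 6

Clique number ω(G) = 6 (lower bound: χ ≥ ω).
The clique on [3, 4, 7, 8, 9, 11] has size 6, forcing χ ≥ 6, and the coloring below uses 6 colors, so χ(G) = 6.
A valid 6-coloring: color 1: [3]; color 2: [4]; color 3: [8]; color 4: [11]; color 5: [7]; color 6: [9].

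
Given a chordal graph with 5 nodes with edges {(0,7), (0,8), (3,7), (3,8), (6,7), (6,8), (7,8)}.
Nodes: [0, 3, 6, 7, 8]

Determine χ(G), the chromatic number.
Clique number ω(G) = 3 (lower bound: χ ≥ ω).
The clique on [0, 7, 8] has size 3, forcing χ ≥ 3, and the coloring below uses 3 colors, so χ(G) = 3.
A valid 3-coloring: color 1: [8]; color 2: [7]; color 3: [0, 3, 6].

χ(G) = 3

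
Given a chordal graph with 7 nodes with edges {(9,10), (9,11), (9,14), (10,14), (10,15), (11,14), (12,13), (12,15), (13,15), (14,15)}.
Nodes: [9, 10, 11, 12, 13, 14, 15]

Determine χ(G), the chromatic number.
χ(G) = 3

Clique number ω(G) = 3 (lower bound: χ ≥ ω).
The clique on [12, 13, 15] has size 3, forcing χ ≥ 3, and the coloring below uses 3 colors, so χ(G) = 3.
A valid 3-coloring: color 1: [9, 15]; color 2: [13, 14]; color 3: [10, 11, 12].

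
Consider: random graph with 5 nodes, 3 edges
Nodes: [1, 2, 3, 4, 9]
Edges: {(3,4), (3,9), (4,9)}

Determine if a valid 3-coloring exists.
Yes, G is 3-colorable

A valid 3-coloring: color 1: [1, 2, 9]; color 2: [3]; color 3: [4].
(χ(G) = 3 ≤ 3.)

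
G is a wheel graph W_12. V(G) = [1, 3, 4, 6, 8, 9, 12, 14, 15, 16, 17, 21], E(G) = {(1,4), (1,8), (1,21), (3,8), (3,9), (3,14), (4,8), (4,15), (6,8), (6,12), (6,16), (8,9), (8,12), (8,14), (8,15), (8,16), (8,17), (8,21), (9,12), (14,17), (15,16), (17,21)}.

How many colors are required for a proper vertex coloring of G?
Clique number ω(G) = 3 (lower bound: χ ≥ ω).
Odd cycle [4, 1, 21, 17, 14, 3, 9, 12, 6, 16, 15] needs 3 colors (χ ≥ 3).
Vertex 8 is adjacent to every vertex of [1, 3, 4, 6, 9, 12, 14, 15, 16, 17, 21], which already need 3 colors among themselves, so 8 needs a new color (χ ≥ 4).
The coloring below uses 4 colors, so χ(G) = 4.
A valid 4-coloring: color 1: [8]; color 2: [4, 9, 14, 16, 21]; color 3: [1, 3, 12, 15, 17]; color 4: [6].

χ(G) = 4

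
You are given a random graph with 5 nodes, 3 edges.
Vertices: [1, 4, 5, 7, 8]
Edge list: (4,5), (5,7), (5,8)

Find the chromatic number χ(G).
χ(G) = 2

Clique number ω(G) = 2 (lower bound: χ ≥ ω).
The graph is bipartite (no odd cycle), so 2 colors suffice: χ(G) = 2.
A valid 2-coloring: color 1: [1, 5]; color 2: [4, 7, 8].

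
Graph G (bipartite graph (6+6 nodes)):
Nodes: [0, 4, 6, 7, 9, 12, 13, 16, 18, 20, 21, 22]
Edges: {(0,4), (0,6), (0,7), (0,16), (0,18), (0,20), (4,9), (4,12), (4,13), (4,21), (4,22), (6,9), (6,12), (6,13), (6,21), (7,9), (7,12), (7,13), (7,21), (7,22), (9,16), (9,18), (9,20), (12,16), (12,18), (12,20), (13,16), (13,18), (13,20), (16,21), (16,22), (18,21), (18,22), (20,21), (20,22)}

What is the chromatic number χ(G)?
χ(G) = 2

Clique number ω(G) = 2 (lower bound: χ ≥ ω).
The graph is bipartite (no odd cycle), so 2 colors suffice: χ(G) = 2.
A valid 2-coloring: color 1: [0, 9, 12, 13, 21, 22]; color 2: [4, 6, 7, 16, 18, 20].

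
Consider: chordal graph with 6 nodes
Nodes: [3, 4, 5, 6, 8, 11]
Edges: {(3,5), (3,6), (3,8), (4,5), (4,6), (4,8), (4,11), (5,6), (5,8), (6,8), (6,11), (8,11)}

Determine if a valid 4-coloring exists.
A valid 4-coloring: color 1: [6]; color 2: [8]; color 3: [3, 4]; color 4: [5, 11].
(χ(G) = 4 ≤ 4.)

Yes, G is 4-colorable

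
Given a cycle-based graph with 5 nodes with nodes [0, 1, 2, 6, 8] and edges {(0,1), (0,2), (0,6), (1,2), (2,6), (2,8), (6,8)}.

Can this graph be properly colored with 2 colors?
The clique on vertices [0, 1, 2] has size 3 > 2, so it alone needs 3 colors.

No, G is not 2-colorable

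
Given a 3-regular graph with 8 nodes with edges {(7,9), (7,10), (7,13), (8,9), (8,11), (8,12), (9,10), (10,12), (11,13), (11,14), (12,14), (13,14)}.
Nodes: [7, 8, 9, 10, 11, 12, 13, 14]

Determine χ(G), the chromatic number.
Clique number ω(G) = 3 (lower bound: χ ≥ ω).
The clique on [7, 9, 10] has size 3, forcing χ ≥ 3, and the coloring below uses 3 colors, so χ(G) = 3.
A valid 3-coloring: color 1: [8, 10, 13]; color 2: [7, 14]; color 3: [9, 11, 12].

χ(G) = 3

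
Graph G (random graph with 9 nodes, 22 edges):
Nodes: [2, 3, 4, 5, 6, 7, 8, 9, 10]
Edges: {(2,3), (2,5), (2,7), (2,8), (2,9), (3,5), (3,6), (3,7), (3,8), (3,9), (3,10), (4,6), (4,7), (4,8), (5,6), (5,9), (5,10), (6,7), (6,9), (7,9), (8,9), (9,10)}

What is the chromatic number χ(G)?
χ(G) = 4

Clique number ω(G) = 4 (lower bound: χ ≥ ω).
The clique on [2, 3, 8, 9] has size 4, forcing χ ≥ 4, and the coloring below uses 4 colors, so χ(G) = 4.
A valid 4-coloring: color 1: [4, 9]; color 2: [3]; color 3: [5, 7, 8]; color 4: [2, 6, 10].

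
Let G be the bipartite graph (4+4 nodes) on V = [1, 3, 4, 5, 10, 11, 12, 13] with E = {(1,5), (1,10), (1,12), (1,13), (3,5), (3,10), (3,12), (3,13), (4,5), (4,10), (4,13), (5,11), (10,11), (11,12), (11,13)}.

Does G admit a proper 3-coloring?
Yes, G is 3-colorable

A valid 3-coloring: color 1: [1, 3, 4, 11]; color 2: [5, 10, 12, 13].
(χ(G) = 2 ≤ 3.)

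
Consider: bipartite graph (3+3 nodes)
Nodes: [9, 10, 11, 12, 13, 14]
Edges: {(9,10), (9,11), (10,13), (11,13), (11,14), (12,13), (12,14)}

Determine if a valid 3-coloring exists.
Yes, G is 3-colorable

A valid 3-coloring: color 1: [10, 11, 12]; color 2: [9, 13, 14].
(χ(G) = 2 ≤ 3.)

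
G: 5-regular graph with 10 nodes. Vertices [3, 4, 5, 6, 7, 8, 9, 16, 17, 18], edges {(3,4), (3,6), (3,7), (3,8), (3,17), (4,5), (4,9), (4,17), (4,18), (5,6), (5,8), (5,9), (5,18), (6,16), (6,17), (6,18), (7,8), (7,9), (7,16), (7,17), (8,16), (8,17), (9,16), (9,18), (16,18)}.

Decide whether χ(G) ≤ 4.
Yes, G is 4-colorable

A valid 4-coloring: color 1: [6, 8, 9]; color 2: [5, 16, 17]; color 3: [3, 18]; color 4: [4, 7].
(χ(G) = 4 ≤ 4.)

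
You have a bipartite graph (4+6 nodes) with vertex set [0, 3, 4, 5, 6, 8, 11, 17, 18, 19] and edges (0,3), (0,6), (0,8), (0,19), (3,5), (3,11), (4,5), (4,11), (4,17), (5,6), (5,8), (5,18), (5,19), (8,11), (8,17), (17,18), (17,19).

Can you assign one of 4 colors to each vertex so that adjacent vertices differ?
Yes, G is 4-colorable

A valid 4-coloring: color 1: [0, 5, 11, 17]; color 2: [3, 4, 6, 8, 18, 19].
(χ(G) = 2 ≤ 4.)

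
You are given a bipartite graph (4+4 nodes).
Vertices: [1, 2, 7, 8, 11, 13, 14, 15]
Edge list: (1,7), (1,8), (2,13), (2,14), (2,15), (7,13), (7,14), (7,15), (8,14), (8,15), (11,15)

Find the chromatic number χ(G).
Clique number ω(G) = 2 (lower bound: χ ≥ ω).
The graph is bipartite (no odd cycle), so 2 colors suffice: χ(G) = 2.
A valid 2-coloring: color 1: [1, 13, 14, 15]; color 2: [2, 7, 8, 11].

χ(G) = 2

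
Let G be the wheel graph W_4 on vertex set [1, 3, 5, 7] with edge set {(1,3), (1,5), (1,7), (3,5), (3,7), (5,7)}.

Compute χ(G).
Clique number ω(G) = 4 (lower bound: χ ≥ ω).
The clique on [1, 3, 5, 7] has size 4, forcing χ ≥ 4, and the coloring below uses 4 colors, so χ(G) = 4.
A valid 4-coloring: color 1: [1]; color 2: [3]; color 3: [7]; color 4: [5].

χ(G) = 4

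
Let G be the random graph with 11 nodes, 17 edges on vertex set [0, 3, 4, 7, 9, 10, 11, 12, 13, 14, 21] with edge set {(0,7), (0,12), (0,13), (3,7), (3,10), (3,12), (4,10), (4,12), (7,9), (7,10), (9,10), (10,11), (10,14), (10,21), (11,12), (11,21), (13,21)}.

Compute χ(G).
χ(G) = 3

Clique number ω(G) = 3 (lower bound: χ ≥ ω).
The clique on [7, 9, 10] has size 3, forcing χ ≥ 3, and the coloring below uses 3 colors, so χ(G) = 3.
A valid 3-coloring: color 1: [10, 12, 13]; color 2: [4, 7, 14, 21]; color 3: [0, 3, 9, 11].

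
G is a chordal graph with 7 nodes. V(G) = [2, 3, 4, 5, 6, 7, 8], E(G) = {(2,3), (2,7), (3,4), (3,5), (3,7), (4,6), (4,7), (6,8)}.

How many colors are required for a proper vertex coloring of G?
Clique number ω(G) = 3 (lower bound: χ ≥ ω).
The clique on [2, 3, 7] has size 3, forcing χ ≥ 3, and the coloring below uses 3 colors, so χ(G) = 3.
A valid 3-coloring: color 1: [3, 6]; color 2: [5, 7, 8]; color 3: [2, 4].

χ(G) = 3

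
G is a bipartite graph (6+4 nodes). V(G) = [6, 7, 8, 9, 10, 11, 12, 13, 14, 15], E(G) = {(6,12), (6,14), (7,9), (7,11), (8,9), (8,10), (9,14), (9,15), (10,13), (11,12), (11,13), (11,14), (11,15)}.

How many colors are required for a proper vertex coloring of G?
χ(G) = 2

Clique number ω(G) = 2 (lower bound: χ ≥ ω).
The graph is bipartite (no odd cycle), so 2 colors suffice: χ(G) = 2.
A valid 2-coloring: color 1: [6, 9, 10, 11]; color 2: [7, 8, 12, 13, 14, 15].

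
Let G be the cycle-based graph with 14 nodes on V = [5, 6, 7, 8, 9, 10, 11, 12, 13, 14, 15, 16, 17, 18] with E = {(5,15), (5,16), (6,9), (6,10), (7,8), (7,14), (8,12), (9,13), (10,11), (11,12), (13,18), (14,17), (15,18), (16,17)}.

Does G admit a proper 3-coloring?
Yes, G is 3-colorable

A valid 3-coloring: color 1: [6, 8, 11, 13, 14, 15, 16]; color 2: [5, 7, 9, 10, 12, 17, 18].
(χ(G) = 2 ≤ 3.)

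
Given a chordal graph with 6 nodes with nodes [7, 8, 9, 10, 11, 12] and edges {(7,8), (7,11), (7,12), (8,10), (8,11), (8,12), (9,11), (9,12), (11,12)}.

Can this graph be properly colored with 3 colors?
No, G is not 3-colorable

The clique on vertices [7, 8, 11, 12] has size 4 > 3, so it alone needs 4 colors.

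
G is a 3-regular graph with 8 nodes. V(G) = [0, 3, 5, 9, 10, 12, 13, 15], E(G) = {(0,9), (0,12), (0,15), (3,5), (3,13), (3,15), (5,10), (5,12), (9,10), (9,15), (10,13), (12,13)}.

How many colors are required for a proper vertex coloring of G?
χ(G) = 3

Clique number ω(G) = 3 (lower bound: χ ≥ ω).
The clique on [0, 9, 15] has size 3, forcing χ ≥ 3, and the coloring below uses 3 colors, so χ(G) = 3.
A valid 3-coloring: color 1: [10, 12, 15]; color 2: [5, 9, 13]; color 3: [0, 3].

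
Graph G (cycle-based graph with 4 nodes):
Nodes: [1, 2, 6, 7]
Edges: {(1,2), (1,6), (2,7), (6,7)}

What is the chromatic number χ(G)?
χ(G) = 2

Clique number ω(G) = 2 (lower bound: χ ≥ ω).
The graph is bipartite (no odd cycle), so 2 colors suffice: χ(G) = 2.
A valid 2-coloring: color 1: [2, 6]; color 2: [1, 7].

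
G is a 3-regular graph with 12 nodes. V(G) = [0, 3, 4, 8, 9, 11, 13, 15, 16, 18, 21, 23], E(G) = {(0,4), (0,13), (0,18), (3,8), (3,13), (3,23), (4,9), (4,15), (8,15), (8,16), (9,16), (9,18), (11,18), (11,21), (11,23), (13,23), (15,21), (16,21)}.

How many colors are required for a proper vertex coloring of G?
χ(G) = 3

Clique number ω(G) = 3 (lower bound: χ ≥ ω).
The clique on [3, 13, 23] has size 3, forcing χ ≥ 3, and the coloring below uses 3 colors, so χ(G) = 3.
A valid 3-coloring: color 1: [0, 3, 11, 15, 16]; color 2: [4, 8, 18, 21, 23]; color 3: [9, 13].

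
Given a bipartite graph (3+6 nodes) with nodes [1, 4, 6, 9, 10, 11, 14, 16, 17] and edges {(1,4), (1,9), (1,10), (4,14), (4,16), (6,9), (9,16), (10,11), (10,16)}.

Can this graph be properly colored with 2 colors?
Yes, G is 2-colorable

A valid 2-coloring: color 1: [4, 9, 10, 17]; color 2: [1, 6, 11, 14, 16].
(χ(G) = 2 ≤ 2.)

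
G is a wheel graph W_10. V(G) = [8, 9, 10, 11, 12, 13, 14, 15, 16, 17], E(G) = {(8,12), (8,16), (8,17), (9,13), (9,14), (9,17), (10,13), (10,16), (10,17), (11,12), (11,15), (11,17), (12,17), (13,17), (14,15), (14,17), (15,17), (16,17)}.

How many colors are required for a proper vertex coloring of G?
Clique number ω(G) = 3 (lower bound: χ ≥ ω).
Odd cycle [10, 16, 8, 12, 11, 15, 14, 9, 13] needs 3 colors (χ ≥ 3).
Vertex 17 is adjacent to every vertex of [8, 9, 10, 11, 12, 13, 14, 15, 16], which already need 3 colors among themselves, so 17 needs a new color (χ ≥ 4).
The coloring below uses 4 colors, so χ(G) = 4.
A valid 4-coloring: color 1: [17]; color 2: [8, 9, 10, 11]; color 3: [12, 13, 15, 16]; color 4: [14].

χ(G) = 4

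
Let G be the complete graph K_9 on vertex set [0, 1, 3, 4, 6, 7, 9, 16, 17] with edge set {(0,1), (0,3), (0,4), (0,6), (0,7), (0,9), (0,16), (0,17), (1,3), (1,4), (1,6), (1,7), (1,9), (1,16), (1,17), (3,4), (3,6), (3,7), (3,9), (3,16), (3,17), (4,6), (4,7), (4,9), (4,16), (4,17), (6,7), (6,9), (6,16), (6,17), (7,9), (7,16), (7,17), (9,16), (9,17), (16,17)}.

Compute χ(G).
Clique number ω(G) = 9 (lower bound: χ ≥ ω).
The clique on [0, 1, 3, 4, 6, 7, 9, 16, 17] has size 9, forcing χ ≥ 9, and the coloring below uses 9 colors, so χ(G) = 9.
A valid 9-coloring: color 1: [0]; color 2: [17]; color 3: [3]; color 4: [7]; color 5: [9]; color 6: [6]; color 7: [16]; color 8: [1]; color 9: [4].

χ(G) = 9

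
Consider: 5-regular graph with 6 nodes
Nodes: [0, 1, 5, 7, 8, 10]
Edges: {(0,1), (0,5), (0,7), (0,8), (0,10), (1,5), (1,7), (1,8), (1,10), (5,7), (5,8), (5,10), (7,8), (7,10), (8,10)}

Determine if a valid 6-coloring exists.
A valid 6-coloring: color 1: [10]; color 2: [1]; color 3: [8]; color 4: [5]; color 5: [7]; color 6: [0].
(χ(G) = 6 ≤ 6.)

Yes, G is 6-colorable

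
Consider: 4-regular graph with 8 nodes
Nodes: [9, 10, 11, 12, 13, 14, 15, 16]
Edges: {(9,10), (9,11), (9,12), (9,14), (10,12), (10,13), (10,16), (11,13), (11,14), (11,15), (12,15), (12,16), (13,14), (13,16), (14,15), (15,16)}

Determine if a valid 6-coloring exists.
Yes, G is 6-colorable

A valid 6-coloring: color 1: [12, 14]; color 2: [9, 13, 15]; color 3: [10, 11]; color 4: [16].
(χ(G) = 4 ≤ 6.)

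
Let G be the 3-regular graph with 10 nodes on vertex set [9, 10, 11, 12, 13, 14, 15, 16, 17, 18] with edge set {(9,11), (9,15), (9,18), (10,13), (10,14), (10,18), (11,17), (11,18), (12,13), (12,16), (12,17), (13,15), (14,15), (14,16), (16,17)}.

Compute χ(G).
χ(G) = 3

Clique number ω(G) = 3 (lower bound: χ ≥ ω).
The clique on [9, 11, 18] has size 3, forcing χ ≥ 3, and the coloring below uses 3 colors, so χ(G) = 3.
A valid 3-coloring: color 1: [15, 16, 18]; color 2: [9, 13, 14, 17]; color 3: [10, 11, 12].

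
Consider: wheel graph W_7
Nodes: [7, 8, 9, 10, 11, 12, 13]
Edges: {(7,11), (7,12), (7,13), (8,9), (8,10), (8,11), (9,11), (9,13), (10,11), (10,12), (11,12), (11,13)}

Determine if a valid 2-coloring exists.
The clique on vertices [8, 9, 11] has size 3 > 2, so it alone needs 3 colors.

No, G is not 2-colorable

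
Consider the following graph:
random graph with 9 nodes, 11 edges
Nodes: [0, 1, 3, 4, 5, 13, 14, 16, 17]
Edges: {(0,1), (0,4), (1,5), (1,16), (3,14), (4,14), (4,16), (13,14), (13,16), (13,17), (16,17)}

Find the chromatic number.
Clique number ω(G) = 3 (lower bound: χ ≥ ω).
The clique on [13, 16, 17] has size 3, forcing χ ≥ 3, and the coloring below uses 3 colors, so χ(G) = 3.
A valid 3-coloring: color 1: [0, 5, 14, 16]; color 2: [1, 3, 4, 17]; color 3: [13].

χ(G) = 3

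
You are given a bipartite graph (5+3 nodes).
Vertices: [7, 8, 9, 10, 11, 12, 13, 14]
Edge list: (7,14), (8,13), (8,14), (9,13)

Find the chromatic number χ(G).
χ(G) = 2

Clique number ω(G) = 2 (lower bound: χ ≥ ω).
The graph is bipartite (no odd cycle), so 2 colors suffice: χ(G) = 2.
A valid 2-coloring: color 1: [7, 8, 9, 10, 11, 12]; color 2: [13, 14].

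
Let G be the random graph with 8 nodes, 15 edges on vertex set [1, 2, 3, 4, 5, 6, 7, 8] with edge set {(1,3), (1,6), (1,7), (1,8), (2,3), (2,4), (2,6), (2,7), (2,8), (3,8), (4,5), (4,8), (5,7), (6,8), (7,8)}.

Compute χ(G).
Clique number ω(G) = 3 (lower bound: χ ≥ ω).
The clique on [1, 3, 8] has size 3, forcing χ ≥ 3, and the coloring below uses 3 colors, so χ(G) = 3.
A valid 3-coloring: color 1: [5, 8]; color 2: [1, 2]; color 3: [3, 4, 6, 7].

χ(G) = 3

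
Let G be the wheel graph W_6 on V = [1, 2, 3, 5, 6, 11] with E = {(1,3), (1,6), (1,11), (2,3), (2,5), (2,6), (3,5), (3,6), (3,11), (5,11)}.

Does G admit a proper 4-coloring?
A valid 4-coloring: color 1: [3]; color 2: [6, 11]; color 3: [1, 2]; color 4: [5].
(χ(G) = 4 ≤ 4.)

Yes, G is 4-colorable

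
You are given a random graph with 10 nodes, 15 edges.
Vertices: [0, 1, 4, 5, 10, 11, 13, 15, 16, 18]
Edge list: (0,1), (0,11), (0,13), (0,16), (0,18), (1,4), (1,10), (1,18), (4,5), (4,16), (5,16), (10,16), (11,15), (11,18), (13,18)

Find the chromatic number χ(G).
Clique number ω(G) = 3 (lower bound: χ ≥ ω).
The clique on [0, 1, 18] has size 3, forcing χ ≥ 3, and the coloring below uses 3 colors, so χ(G) = 3.
A valid 3-coloring: color 1: [0, 4, 10, 15]; color 2: [16, 18]; color 3: [1, 5, 11, 13].

χ(G) = 3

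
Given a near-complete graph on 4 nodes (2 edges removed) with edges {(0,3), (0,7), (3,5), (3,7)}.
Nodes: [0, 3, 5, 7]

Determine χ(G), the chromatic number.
χ(G) = 3

Clique number ω(G) = 3 (lower bound: χ ≥ ω).
The clique on [0, 3, 7] has size 3, forcing χ ≥ 3, and the coloring below uses 3 colors, so χ(G) = 3.
A valid 3-coloring: color 1: [3]; color 2: [5, 7]; color 3: [0].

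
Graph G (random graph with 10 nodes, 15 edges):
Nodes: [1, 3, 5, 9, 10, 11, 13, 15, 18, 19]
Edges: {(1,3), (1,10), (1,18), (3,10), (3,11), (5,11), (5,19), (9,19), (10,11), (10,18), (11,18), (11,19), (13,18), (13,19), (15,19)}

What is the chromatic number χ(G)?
Clique number ω(G) = 3 (lower bound: χ ≥ ω).
The clique on [1, 10, 18] has size 3, forcing χ ≥ 3, and the coloring below uses 3 colors, so χ(G) = 3.
A valid 3-coloring: color 1: [1, 9, 11, 13, 15]; color 2: [10, 19]; color 3: [3, 5, 18].

χ(G) = 3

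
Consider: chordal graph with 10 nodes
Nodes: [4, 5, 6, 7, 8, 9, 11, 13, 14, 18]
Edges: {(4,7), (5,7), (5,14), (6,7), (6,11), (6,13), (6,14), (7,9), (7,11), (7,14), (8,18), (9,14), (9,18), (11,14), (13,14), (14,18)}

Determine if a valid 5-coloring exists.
Yes, G is 5-colorable

A valid 5-coloring: color 1: [4, 8, 14]; color 2: [7, 13, 18]; color 3: [5, 6, 9]; color 4: [11].
(χ(G) = 4 ≤ 5.)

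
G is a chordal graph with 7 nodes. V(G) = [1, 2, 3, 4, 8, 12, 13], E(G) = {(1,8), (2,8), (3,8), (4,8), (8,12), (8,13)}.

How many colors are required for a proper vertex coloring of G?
Clique number ω(G) = 2 (lower bound: χ ≥ ω).
The graph is bipartite (no odd cycle), so 2 colors suffice: χ(G) = 2.
A valid 2-coloring: color 1: [8]; color 2: [1, 2, 3, 4, 12, 13].

χ(G) = 2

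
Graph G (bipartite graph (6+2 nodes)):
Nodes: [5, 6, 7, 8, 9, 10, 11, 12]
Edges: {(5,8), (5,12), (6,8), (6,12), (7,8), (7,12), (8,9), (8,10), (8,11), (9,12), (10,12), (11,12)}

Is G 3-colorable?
Yes, G is 3-colorable

A valid 3-coloring: color 1: [8, 12]; color 2: [5, 6, 7, 9, 10, 11].
(χ(G) = 2 ≤ 3.)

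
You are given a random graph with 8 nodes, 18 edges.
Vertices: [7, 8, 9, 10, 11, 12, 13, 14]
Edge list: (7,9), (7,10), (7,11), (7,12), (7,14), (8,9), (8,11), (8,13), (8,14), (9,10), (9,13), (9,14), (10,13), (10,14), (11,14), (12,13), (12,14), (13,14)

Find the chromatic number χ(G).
χ(G) = 4

Clique number ω(G) = 4 (lower bound: χ ≥ ω).
The clique on [8, 9, 13, 14] has size 4, forcing χ ≥ 4, and the coloring below uses 4 colors, so χ(G) = 4.
A valid 4-coloring: color 1: [14]; color 2: [7, 13]; color 3: [9, 11, 12]; color 4: [8, 10].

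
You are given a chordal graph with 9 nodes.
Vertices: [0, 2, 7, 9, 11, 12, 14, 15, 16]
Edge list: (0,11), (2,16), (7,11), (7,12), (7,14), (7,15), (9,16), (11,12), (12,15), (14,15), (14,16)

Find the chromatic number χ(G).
Clique number ω(G) = 3 (lower bound: χ ≥ ω).
The clique on [7, 11, 12] has size 3, forcing χ ≥ 3, and the coloring below uses 3 colors, so χ(G) = 3.
A valid 3-coloring: color 1: [0, 7, 16]; color 2: [2, 9, 11, 15]; color 3: [12, 14].

χ(G) = 3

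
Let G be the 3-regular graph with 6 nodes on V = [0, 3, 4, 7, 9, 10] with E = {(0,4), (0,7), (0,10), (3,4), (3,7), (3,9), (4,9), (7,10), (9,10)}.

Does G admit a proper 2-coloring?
The clique on vertices [0, 7, 10] has size 3 > 2, so it alone needs 3 colors.

No, G is not 2-colorable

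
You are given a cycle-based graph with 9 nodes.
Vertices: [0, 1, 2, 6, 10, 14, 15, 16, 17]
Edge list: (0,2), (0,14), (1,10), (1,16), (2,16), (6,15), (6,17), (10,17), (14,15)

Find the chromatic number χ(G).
Clique number ω(G) = 2 (lower bound: χ ≥ ω).
Odd cycle [14, 15, 6, 17, 10, 1, 16, 2, 0] needs 3 colors (χ ≥ 3).
The coloring below uses 3 colors, so χ(G) = 3.
A valid 3-coloring: color 1: [2, 6, 10, 14]; color 2: [0, 1, 15, 17]; color 3: [16].

χ(G) = 3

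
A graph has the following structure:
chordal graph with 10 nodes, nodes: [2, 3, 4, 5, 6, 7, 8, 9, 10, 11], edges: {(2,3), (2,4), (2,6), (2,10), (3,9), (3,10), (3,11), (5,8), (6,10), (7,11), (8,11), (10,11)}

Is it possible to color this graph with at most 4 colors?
A valid 4-coloring: color 1: [2, 5, 9, 11]; color 2: [3, 4, 6, 7, 8]; color 3: [10].
(χ(G) = 3 ≤ 4.)

Yes, G is 4-colorable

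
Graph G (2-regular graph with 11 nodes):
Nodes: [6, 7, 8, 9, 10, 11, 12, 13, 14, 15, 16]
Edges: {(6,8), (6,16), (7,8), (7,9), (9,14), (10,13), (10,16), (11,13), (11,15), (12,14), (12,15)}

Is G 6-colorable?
A valid 6-coloring: color 1: [6, 9, 10, 11, 12]; color 2: [8, 13, 14, 15, 16]; color 3: [7].
(χ(G) = 3 ≤ 6.)

Yes, G is 6-colorable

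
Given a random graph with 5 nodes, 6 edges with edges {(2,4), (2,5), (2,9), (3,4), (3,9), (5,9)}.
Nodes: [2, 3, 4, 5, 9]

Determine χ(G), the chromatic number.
χ(G) = 3

Clique number ω(G) = 3 (lower bound: χ ≥ ω).
The clique on [2, 5, 9] has size 3, forcing χ ≥ 3, and the coloring below uses 3 colors, so χ(G) = 3.
A valid 3-coloring: color 1: [2, 3]; color 2: [4, 9]; color 3: [5].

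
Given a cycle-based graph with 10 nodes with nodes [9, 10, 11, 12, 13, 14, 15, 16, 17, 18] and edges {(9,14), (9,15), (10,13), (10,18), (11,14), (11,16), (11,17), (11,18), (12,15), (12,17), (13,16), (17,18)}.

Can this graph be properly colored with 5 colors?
A valid 5-coloring: color 1: [9, 10, 11, 12]; color 2: [13, 14, 15, 17]; color 3: [16, 18].
(χ(G) = 3 ≤ 5.)

Yes, G is 5-colorable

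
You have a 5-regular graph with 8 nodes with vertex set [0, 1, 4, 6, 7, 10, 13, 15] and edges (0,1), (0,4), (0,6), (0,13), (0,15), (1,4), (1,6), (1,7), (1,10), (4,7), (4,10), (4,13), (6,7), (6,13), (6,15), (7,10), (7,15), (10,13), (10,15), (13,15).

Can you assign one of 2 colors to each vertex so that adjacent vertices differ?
The clique on vertices [0, 6, 13, 15] has size 4 > 2, so it alone needs 4 colors.

No, G is not 2-colorable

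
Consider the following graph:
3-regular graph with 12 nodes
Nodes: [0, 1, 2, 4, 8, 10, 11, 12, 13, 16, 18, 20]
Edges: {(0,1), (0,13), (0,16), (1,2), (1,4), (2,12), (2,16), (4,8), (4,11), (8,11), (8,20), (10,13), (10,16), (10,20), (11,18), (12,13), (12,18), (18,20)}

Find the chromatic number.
Clique number ω(G) = 3 (lower bound: χ ≥ ω).
The clique on [4, 8, 11] has size 3, forcing χ ≥ 3, and the coloring below uses 3 colors, so χ(G) = 3.
A valid 3-coloring: color 1: [2, 11, 13, 20]; color 2: [0, 4, 10, 18]; color 3: [1, 8, 12, 16].

χ(G) = 3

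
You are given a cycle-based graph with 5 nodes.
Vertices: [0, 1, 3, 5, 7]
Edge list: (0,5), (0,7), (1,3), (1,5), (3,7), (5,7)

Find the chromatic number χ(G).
χ(G) = 3

Clique number ω(G) = 3 (lower bound: χ ≥ ω).
The clique on [0, 5, 7] has size 3, forcing χ ≥ 3, and the coloring below uses 3 colors, so χ(G) = 3.
A valid 3-coloring: color 1: [3, 5]; color 2: [1, 7]; color 3: [0].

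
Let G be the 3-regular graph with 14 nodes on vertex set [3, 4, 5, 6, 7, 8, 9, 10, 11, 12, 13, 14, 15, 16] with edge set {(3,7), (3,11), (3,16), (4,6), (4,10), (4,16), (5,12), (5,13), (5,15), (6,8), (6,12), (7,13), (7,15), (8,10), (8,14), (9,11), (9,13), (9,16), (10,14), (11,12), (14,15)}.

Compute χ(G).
χ(G) = 3

Clique number ω(G) = 3 (lower bound: χ ≥ ω).
The clique on [8, 10, 14] has size 3, forcing χ ≥ 3, and the coloring below uses 3 colors, so χ(G) = 3.
A valid 3-coloring: color 1: [3, 4, 5, 9, 14]; color 2: [6, 10, 11, 13, 15, 16]; color 3: [7, 8, 12].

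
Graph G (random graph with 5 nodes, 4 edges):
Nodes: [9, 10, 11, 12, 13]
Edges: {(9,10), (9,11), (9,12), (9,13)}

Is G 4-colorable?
Yes, G is 4-colorable

A valid 4-coloring: color 1: [9]; color 2: [10, 11, 12, 13].
(χ(G) = 2 ≤ 4.)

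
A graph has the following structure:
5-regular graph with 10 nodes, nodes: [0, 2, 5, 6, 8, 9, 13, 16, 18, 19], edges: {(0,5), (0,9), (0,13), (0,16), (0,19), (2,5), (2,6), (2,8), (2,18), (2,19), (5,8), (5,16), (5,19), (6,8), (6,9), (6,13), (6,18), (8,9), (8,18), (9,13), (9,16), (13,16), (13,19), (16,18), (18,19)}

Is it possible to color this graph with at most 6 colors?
Yes, G is 6-colorable

A valid 6-coloring: color 1: [5, 13, 18]; color 2: [0, 6]; color 3: [2, 9]; color 4: [8, 16, 19].
(χ(G) = 4 ≤ 6.)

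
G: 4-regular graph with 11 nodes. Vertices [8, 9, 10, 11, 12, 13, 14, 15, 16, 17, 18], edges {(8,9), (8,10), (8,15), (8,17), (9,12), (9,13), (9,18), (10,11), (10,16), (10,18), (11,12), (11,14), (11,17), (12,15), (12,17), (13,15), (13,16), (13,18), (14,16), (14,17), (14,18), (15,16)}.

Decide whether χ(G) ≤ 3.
Yes, G is 3-colorable

A valid 3-coloring: color 1: [8, 12, 13, 14]; color 2: [9, 10, 15, 17]; color 3: [11, 16, 18].
(χ(G) = 3 ≤ 3.)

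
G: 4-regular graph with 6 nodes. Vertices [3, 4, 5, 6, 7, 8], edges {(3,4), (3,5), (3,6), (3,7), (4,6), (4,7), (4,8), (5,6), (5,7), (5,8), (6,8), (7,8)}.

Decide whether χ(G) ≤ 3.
A valid 3-coloring: color 1: [6, 7]; color 2: [3, 8]; color 3: [4, 5].
(χ(G) = 3 ≤ 3.)

Yes, G is 3-colorable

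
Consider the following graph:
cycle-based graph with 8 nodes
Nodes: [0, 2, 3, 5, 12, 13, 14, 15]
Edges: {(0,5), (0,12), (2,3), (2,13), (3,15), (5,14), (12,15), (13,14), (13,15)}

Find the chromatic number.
Clique number ω(G) = 2 (lower bound: χ ≥ ω).
The graph is bipartite (no odd cycle), so 2 colors suffice: χ(G) = 2.
A valid 2-coloring: color 1: [3, 5, 12, 13]; color 2: [0, 2, 14, 15].

χ(G) = 2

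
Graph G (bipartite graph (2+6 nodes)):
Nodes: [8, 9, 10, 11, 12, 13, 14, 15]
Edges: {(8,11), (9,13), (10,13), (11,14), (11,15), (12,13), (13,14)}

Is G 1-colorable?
Edge (8,11) forces its endpoints to differ, so 1 color is not enough.

No, G is not 1-colorable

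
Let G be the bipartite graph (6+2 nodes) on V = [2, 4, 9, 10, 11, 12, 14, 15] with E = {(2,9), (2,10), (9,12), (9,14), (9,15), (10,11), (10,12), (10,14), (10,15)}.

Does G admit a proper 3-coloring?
Yes, G is 3-colorable

A valid 3-coloring: color 1: [4, 9, 10]; color 2: [2, 11, 12, 14, 15].
(χ(G) = 2 ≤ 3.)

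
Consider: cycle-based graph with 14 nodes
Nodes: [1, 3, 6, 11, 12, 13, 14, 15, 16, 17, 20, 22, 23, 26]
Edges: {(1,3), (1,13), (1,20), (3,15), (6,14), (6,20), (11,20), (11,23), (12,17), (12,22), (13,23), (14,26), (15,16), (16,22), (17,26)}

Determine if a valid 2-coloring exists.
No, G is not 2-colorable

Odd cycle [13, 23, 11, 20, 1] needs 3 colors (χ ≥ 3).
Hence χ(G) ≥ 3 > 2, so no proper 2-coloring exists.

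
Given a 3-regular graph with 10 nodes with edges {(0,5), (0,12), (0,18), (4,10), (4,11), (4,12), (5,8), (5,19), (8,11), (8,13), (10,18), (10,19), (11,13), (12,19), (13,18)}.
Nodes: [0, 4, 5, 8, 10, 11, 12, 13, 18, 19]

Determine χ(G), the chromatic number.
χ(G) = 3

Clique number ω(G) = 3 (lower bound: χ ≥ ω).
The clique on [8, 11, 13] has size 3, forcing χ ≥ 3, and the coloring below uses 3 colors, so χ(G) = 3.
A valid 3-coloring: color 1: [0, 8, 10]; color 2: [5, 11, 12, 18]; color 3: [4, 13, 19].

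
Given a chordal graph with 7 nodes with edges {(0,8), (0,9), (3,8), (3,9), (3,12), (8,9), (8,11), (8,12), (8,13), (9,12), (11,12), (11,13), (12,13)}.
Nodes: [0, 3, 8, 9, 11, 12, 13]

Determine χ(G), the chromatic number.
χ(G) = 4

Clique number ω(G) = 4 (lower bound: χ ≥ ω).
The clique on [3, 8, 9, 12] has size 4, forcing χ ≥ 4, and the coloring below uses 4 colors, so χ(G) = 4.
A valid 4-coloring: color 1: [8]; color 2: [0, 12]; color 3: [9, 13]; color 4: [3, 11].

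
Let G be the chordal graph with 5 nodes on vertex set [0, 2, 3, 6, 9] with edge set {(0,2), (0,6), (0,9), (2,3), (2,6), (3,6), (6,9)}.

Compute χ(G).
Clique number ω(G) = 3 (lower bound: χ ≥ ω).
The clique on [0, 6, 9] has size 3, forcing χ ≥ 3, and the coloring below uses 3 colors, so χ(G) = 3.
A valid 3-coloring: color 1: [6]; color 2: [0, 3]; color 3: [2, 9].

χ(G) = 3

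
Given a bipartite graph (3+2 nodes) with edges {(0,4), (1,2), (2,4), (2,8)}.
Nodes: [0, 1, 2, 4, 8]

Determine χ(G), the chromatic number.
Clique number ω(G) = 2 (lower bound: χ ≥ ω).
The graph is bipartite (no odd cycle), so 2 colors suffice: χ(G) = 2.
A valid 2-coloring: color 1: [0, 2]; color 2: [1, 4, 8].

χ(G) = 2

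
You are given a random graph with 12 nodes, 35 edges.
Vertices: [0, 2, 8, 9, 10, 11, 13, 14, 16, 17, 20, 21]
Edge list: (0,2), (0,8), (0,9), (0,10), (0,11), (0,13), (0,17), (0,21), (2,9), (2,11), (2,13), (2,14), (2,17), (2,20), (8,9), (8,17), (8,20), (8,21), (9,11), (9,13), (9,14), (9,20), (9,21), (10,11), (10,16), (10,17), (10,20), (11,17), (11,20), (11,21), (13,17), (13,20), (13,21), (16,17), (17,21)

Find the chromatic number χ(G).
Clique number ω(G) = 4 (lower bound: χ ≥ ω).
The clique on [0, 2, 9, 11] has size 4, forcing χ ≥ 4, and the coloring below uses 4 colors, so χ(G) = 4.
A valid 4-coloring: color 1: [0, 14, 16, 20]; color 2: [9, 17]; color 3: [2, 10, 21]; color 4: [8, 11, 13].

χ(G) = 4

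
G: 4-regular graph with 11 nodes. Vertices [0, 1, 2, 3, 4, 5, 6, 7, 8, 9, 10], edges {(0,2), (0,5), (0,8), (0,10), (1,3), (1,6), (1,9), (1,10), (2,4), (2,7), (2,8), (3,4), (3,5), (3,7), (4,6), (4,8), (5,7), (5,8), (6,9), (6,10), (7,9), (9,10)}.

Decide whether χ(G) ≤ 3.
The clique on vertices [1, 6, 9, 10] has size 4 > 3, so it alone needs 4 colors.

No, G is not 3-colorable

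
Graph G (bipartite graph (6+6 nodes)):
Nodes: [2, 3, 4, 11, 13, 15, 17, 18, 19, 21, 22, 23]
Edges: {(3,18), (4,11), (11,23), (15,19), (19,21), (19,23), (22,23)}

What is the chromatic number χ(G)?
Clique number ω(G) = 2 (lower bound: χ ≥ ω).
The graph is bipartite (no odd cycle), so 2 colors suffice: χ(G) = 2.
A valid 2-coloring: color 1: [2, 4, 13, 15, 17, 18, 21, 23]; color 2: [3, 11, 19, 22].

χ(G) = 2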